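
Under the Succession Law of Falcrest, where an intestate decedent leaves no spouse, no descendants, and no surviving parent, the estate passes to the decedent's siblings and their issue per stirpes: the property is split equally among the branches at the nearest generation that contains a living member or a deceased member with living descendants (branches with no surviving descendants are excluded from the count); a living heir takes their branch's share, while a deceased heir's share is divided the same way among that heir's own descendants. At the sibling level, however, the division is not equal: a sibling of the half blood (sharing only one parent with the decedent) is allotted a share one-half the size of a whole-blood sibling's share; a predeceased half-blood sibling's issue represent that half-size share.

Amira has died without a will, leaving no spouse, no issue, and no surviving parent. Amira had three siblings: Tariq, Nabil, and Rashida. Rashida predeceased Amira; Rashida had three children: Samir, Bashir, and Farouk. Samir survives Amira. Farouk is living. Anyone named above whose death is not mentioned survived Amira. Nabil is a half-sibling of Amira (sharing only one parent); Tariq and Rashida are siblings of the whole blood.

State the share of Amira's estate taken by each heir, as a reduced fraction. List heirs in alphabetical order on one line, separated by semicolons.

No spouse, descendants, or parent survives, so the estate passes to Amira's siblings per stirpes.
Half-blood siblings count for one-half the weight of whole-blood siblings at the initial division.
Dividing 1 in proportion to weights (total weight 5/2): Tariq (weight 1) → 2/5; Nabil (weight 1/2) → 1/5; Rashida (weight 1) → 2/5.
Tariq is living and takes 2/5.
Nabil is living and takes 1/5.
Rashida predeceased; the 2/5 allotted to Rashida's branch passes to Rashida's issue by representation.
The 2/5 is divided into 3 equal shares of 2/15 among Samir, Bashir, Farouk.
Samir is living and takes 2/15.
Bashir is living and takes 2/15.
Farouk is living and takes 2/15.

Bashir 2/15; Farouk 2/15; Nabil 1/5; Samir 2/15; Tariq 2/5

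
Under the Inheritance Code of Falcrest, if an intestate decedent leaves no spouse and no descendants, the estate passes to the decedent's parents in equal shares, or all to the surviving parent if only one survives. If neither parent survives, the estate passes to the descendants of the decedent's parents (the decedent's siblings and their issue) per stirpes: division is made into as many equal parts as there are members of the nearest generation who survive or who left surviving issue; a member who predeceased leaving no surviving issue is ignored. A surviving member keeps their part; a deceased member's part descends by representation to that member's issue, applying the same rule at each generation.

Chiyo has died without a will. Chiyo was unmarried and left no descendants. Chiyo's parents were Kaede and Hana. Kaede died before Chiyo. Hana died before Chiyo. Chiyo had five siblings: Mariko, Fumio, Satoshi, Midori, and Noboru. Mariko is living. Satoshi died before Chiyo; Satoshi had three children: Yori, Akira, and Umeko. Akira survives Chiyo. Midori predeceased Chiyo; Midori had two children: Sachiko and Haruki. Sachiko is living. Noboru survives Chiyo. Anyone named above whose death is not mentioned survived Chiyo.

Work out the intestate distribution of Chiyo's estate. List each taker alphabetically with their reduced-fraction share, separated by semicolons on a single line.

Neither parent survives and there are no descendants, so the estate passes to Chiyo's siblings and their issue per stirpes.
The estate is divided into 5 equal shares of 1/5 among Mariko, Fumio, Satoshi, Midori, Noboru.
Mariko is living and takes 1/5.
Fumio is living and takes 1/5.
Satoshi predeceased; the 1/5 allotted to Satoshi's branch passes to Satoshi's issue by representation.
The 1/5 is divided into 3 equal shares of 1/15 among Yori, Akira, Umeko.
Yori is living and takes 1/15.
Akira is living and takes 1/15.
Umeko is living and takes 1/15.
Midori predeceased; the 1/5 allotted to Midori's branch passes to Midori's issue by representation.
The 1/5 is divided into 2 equal shares of 1/10 among Sachiko, Haruki.
Sachiko is living and takes 1/10.
Haruki is living and takes 1/10.
Noboru is living and takes 1/5.

Akira 1/15; Fumio 1/5; Haruki 1/10; Mariko 1/5; Noboru 1/5; Sachiko 1/10; Umeko 1/15; Yori 1/15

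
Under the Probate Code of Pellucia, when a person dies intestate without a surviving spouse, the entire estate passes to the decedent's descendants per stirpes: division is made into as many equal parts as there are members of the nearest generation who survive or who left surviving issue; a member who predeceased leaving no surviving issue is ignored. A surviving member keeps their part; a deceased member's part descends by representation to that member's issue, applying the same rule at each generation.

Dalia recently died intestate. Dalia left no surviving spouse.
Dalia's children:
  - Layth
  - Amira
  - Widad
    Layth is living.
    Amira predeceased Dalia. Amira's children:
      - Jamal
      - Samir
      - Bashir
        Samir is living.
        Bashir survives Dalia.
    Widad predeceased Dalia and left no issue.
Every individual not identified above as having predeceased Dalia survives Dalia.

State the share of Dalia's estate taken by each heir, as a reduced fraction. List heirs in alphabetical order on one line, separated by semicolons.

Bashir 1/6; Jamal 1/6; Layth 1/2; Samir 1/6

There is no surviving spouse, so the entire estate passes to Dalia's descendants per stirpes.
Widad left no surviving issue, so that branch lapses and is disregarded.
The estate is divided into 2 equal shares of 1/2 among Layth, Amira.
Layth is living and takes 1/2.
Amira predeceased; the 1/2 allotted to Amira's branch passes to Amira's issue by representation.
The 1/2 is divided into 3 equal shares of 1/6 among Jamal, Samir, Bashir.
Jamal is living and takes 1/6.
Samir is living and takes 1/6.
Bashir is living and takes 1/6.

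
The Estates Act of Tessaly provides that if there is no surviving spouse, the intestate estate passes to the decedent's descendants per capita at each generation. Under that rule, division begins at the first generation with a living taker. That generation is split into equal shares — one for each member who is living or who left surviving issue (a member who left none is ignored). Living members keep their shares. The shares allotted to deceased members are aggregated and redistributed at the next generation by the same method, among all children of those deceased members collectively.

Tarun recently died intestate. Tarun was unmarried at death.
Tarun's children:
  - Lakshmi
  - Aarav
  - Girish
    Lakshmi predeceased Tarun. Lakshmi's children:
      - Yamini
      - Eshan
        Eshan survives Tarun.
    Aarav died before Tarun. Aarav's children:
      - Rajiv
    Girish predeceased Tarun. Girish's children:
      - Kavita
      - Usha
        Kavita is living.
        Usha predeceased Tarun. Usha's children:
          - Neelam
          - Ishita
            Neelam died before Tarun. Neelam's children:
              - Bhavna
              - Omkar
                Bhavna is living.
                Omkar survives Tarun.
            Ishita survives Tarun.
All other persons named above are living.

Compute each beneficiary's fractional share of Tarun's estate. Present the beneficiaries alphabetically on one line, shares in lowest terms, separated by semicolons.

Bhavna 1/20; Eshan 1/5; Ishita 1/10; Kavita 1/5; Omkar 1/20; Rajiv 1/5; Yamini 1/5

There is no surviving spouse, so the entire estate passes to Tarun's descendants per capita at each generation.
No one at generation 1 (Lakshmi, Aarav, Girish) is living; moving to the next generation.
At generation 2 (Yamini, Eshan, Rajiv, Kavita, Usha) there are 5 shares of (1)/5 = 1/5 each.
Living: Yamini, Eshan, Rajiv, and Kavita — each takes 1/5.
Deceased: Usha. That 1/5 share is carried to generation 3.
At generation 3 (Neelam, Ishita) there are 2 shares of (1/5)/2 = 1/10 each.
Living: Ishita — each takes 1/10.
Deceased: Neelam. That 1/10 share is carried to generation 4.
At generation 4 (Bhavna, Omkar) there are 2 shares of (1/10)/2 = 1/20 each.
Living: Bhavna and Omkar — each takes 1/20.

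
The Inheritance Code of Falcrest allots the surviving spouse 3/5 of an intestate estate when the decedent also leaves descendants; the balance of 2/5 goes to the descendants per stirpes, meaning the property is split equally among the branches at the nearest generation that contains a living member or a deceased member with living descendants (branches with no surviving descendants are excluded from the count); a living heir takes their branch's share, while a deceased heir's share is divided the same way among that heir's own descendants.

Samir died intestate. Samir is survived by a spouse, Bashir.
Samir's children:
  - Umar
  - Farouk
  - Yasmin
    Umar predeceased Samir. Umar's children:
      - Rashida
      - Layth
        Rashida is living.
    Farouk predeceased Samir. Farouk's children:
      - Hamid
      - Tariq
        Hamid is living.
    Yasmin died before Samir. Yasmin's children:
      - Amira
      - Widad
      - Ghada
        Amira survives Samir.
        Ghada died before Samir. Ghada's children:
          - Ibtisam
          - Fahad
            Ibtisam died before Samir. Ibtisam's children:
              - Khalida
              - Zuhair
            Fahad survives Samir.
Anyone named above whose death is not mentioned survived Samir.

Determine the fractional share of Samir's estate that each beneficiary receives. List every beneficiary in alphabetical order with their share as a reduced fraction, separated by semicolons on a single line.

Bashir, as surviving spouse, takes 3/5.
The remaining 2/5 passes to Samir's descendants per stirpes.
The 2/5 is divided into 3 equal shares of 2/15 among Umar, Farouk, Yasmin.
Umar predeceased; the 2/15 allotted to Umar's branch passes to Umar's issue by representation.
The 2/15 is divided into 2 equal shares of 1/15 among Rashida, Layth.
Rashida is living and takes 1/15.
Layth is living and takes 1/15.
Farouk predeceased; the 2/15 allotted to Farouk's branch passes to Farouk's issue by representation.
The 2/15 is divided into 2 equal shares of 1/15 among Hamid, Tariq.
Hamid is living and takes 1/15.
Tariq is living and takes 1/15.
Yasmin predeceased; the 2/15 allotted to Yasmin's branch passes to Yasmin's issue by representation.
The 2/15 is divided into 3 equal shares of 2/45 among Amira, Widad, Ghada.
Amira is living and takes 2/45.
Widad is living and takes 2/45.
Ghada predeceased; the 2/45 allotted to Ghada's branch passes to Ghada's issue by representation.
The 2/45 is divided into 2 equal shares of 1/45 among Ibtisam, Fahad.
Ibtisam predeceased; the 1/45 allotted to Ibtisam's branch passes to Ibtisam's issue by representation.
The 1/45 is divided into 2 equal shares of 1/90 among Khalida, Zuhair.
Khalida is living and takes 1/90.
Zuhair is living and takes 1/90.
Fahad is living and takes 1/45.

Amira 2/45; Bashir 3/5; Fahad 1/45; Hamid 1/15; Khalida 1/90; Layth 1/15; Rashida 1/15; Tariq 1/15; Widad 2/45; Zuhair 1/90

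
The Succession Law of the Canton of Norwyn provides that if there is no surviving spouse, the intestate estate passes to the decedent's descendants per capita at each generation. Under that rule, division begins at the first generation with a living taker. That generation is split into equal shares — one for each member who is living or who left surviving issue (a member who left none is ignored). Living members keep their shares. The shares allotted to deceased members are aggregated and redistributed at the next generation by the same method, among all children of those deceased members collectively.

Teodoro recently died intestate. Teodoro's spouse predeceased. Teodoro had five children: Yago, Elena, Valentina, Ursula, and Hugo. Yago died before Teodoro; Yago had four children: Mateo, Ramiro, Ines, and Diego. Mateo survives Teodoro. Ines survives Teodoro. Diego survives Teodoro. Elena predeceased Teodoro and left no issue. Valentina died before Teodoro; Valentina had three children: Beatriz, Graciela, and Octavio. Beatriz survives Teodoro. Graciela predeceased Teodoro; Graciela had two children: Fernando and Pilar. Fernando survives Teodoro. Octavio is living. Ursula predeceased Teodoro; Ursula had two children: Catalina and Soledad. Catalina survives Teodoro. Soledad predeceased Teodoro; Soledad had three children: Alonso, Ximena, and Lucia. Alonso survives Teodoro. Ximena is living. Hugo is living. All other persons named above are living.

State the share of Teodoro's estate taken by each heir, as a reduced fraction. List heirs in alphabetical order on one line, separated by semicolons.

Alonso 1/30; Beatriz 1/12; Catalina 1/12; Diego 1/12; Fernando 1/30; Hugo 1/4; Ines 1/12; Lucia 1/30; Mateo 1/12; Octavio 1/12; Pilar 1/30; Ramiro 1/12; Ximena 1/30

There is no surviving spouse, so the entire estate passes to Teodoro's descendants per capita at each generation.
At generation 1 (Yago, Valentina, Ursula, Hugo) there are 4 shares of (1)/4 = 1/4 each.
Living: Hugo — each takes 1/4.
Deceased: Yago, Valentina, and Ursula. Their combined 3/4 is pooled and carried to generation 2.
At generation 2 (Mateo, Ramiro, Ines, Diego, Beatriz, Graciela, Octavio, Catalina, Soledad) there are 9 shares of (3/4)/9 = 1/12 each.
Living: Mateo, Ramiro, Ines, Diego, Beatriz, Octavio, and Catalina — each takes 1/12.
Deceased: Graciela and Soledad. Their combined 1/6 is pooled and carried to generation 3.
At generation 3 (Fernando, Pilar, Alonso, Ximena, Lucia) there are 5 shares of (1/6)/5 = 1/30 each.
Living: Fernando, Pilar, Alonso, Ximena, and Lucia — each takes 1/30.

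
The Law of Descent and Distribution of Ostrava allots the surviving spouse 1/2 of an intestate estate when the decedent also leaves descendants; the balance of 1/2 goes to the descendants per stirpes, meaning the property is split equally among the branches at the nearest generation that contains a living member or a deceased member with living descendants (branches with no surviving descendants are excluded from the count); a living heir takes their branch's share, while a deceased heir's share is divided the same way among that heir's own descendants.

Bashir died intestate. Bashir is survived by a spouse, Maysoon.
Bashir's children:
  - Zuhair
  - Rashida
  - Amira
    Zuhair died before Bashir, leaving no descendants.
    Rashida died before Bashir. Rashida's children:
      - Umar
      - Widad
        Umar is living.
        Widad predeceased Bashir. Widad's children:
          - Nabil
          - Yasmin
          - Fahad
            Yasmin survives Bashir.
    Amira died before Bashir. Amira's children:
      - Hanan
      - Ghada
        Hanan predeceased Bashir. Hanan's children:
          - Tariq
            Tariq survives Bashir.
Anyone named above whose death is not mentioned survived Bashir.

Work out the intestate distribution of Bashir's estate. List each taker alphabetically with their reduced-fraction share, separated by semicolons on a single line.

Maysoon, as surviving spouse, takes 1/2.
The remaining 1/2 passes to Bashir's descendants per stirpes.
Zuhair left no surviving issue, so that branch lapses and is disregarded.
The 1/2 is divided into 2 equal shares of 1/4 among Rashida, Amira.
Rashida predeceased; the 1/4 allotted to Rashida's branch passes to Rashida's issue by representation.
The 1/4 is divided into 2 equal shares of 1/8 among Umar, Widad.
Umar is living and takes 1/8.
Widad predeceased; the 1/8 allotted to Widad's branch passes to Widad's issue by representation.
The 1/8 is divided into 3 equal shares of 1/24 among Nabil, Yasmin, Fahad.
Nabil is living and takes 1/24.
Yasmin is living and takes 1/24.
Fahad is living and takes 1/24.
Amira predeceased; the 1/4 allotted to Amira's branch passes to Amira's issue by representation.
The 1/4 is divided into 2 equal shares of 1/8 among Hanan, Ghada.
Hanan predeceased; the 1/8 allotted to Hanan's branch passes to Hanan's issue by representation.
Tariq is the sole taker at this level and receives the full 1/8.
Ghada is living and takes 1/8.

Fahad 1/24; Ghada 1/8; Maysoon 1/2; Nabil 1/24; Tariq 1/8; Umar 1/8; Yasmin 1/24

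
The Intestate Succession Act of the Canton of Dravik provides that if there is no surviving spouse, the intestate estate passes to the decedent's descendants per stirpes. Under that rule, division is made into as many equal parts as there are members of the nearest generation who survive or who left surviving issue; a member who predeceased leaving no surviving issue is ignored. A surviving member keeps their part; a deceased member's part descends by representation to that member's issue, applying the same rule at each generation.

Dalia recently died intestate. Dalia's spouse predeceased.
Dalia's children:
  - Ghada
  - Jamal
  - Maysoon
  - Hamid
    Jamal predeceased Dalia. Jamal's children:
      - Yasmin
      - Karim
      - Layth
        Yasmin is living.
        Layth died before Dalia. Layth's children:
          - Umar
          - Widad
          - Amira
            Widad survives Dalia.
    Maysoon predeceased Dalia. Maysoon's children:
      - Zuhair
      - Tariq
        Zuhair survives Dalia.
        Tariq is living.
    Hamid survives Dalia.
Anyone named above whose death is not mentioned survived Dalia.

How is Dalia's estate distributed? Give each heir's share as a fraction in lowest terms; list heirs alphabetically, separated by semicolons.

Amira 1/36; Ghada 1/4; Hamid 1/4; Karim 1/12; Tariq 1/8; Umar 1/36; Widad 1/36; Yasmin 1/12; Zuhair 1/8

There is no surviving spouse, so the entire estate passes to Dalia's descendants per stirpes.
The estate is divided into 4 equal shares of 1/4 among Ghada, Jamal, Maysoon, Hamid.
Ghada is living and takes 1/4.
Jamal predeceased; the 1/4 allotted to Jamal's branch passes to Jamal's issue by representation.
The 1/4 is divided into 3 equal shares of 1/12 among Yasmin, Karim, Layth.
Yasmin is living and takes 1/12.
Karim is living and takes 1/12.
Layth predeceased; the 1/12 allotted to Layth's branch passes to Layth's issue by representation.
The 1/12 is divided into 3 equal shares of 1/36 among Umar, Widad, Amira.
Umar is living and takes 1/36.
Widad is living and takes 1/36.
Amira is living and takes 1/36.
Maysoon predeceased; the 1/4 allotted to Maysoon's branch passes to Maysoon's issue by representation.
The 1/4 is divided into 2 equal shares of 1/8 among Zuhair, Tariq.
Zuhair is living and takes 1/8.
Tariq is living and takes 1/8.
Hamid is living and takes 1/4.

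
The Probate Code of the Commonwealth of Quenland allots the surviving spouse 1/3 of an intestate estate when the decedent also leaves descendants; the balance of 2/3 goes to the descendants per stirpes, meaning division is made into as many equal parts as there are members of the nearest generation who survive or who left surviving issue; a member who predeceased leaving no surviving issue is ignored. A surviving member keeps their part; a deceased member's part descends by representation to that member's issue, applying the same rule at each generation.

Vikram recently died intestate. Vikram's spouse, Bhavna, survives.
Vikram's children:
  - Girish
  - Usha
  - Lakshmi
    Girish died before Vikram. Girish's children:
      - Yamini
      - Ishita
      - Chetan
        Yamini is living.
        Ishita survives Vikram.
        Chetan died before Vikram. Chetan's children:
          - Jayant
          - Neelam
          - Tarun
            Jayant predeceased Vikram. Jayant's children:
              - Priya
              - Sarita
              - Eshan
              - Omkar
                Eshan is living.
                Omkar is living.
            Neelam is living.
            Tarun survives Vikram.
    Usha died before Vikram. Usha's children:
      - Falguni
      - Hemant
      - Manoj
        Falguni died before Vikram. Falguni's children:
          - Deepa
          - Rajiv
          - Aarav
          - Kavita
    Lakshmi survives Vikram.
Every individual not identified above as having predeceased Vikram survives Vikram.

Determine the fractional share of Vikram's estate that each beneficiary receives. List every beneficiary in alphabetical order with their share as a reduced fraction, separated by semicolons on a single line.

Aarav 1/54; Bhavna 1/3; Deepa 1/54; Eshan 1/162; Hemant 2/27; Ishita 2/27; Kavita 1/54; Lakshmi 2/9; Manoj 2/27; Neelam 2/81; Omkar 1/162; Priya 1/162; Rajiv 1/54; Sarita 1/162; Tarun 2/81; Yamini 2/27

Bhavna, as surviving spouse, takes 1/3.
The remaining 2/3 passes to Vikram's descendants per stirpes.
The 2/3 is divided into 3 equal shares of 2/9 among Girish, Usha, Lakshmi.
Girish predeceased; the 2/9 allotted to Girish's branch passes to Girish's issue by representation.
The 2/9 is divided into 3 equal shares of 2/27 among Yamini, Ishita, Chetan.
Yamini is living and takes 2/27.
Ishita is living and takes 2/27.
Chetan predeceased; the 2/27 allotted to Chetan's branch passes to Chetan's issue by representation.
The 2/27 is divided into 3 equal shares of 2/81 among Jayant, Neelam, Tarun.
Jayant predeceased; the 2/81 allotted to Jayant's branch passes to Jayant's issue by representation.
The 2/81 is divided into 4 equal shares of 1/162 among Priya, Sarita, Eshan, Omkar.
Priya is living and takes 1/162.
Sarita is living and takes 1/162.
Eshan is living and takes 1/162.
Omkar is living and takes 1/162.
Neelam is living and takes 2/81.
Tarun is living and takes 2/81.
Usha predeceased; the 2/9 allotted to Usha's branch passes to Usha's issue by representation.
The 2/9 is divided into 3 equal shares of 2/27 among Falguni, Hemant, Manoj.
Falguni predeceased; the 2/27 allotted to Falguni's branch passes to Falguni's issue by representation.
The 2/27 is divided into 4 equal shares of 1/54 among Deepa, Rajiv, Aarav, Kavita.
Deepa is living and takes 1/54.
Rajiv is living and takes 1/54.
Aarav is living and takes 1/54.
Kavita is living and takes 1/54.
Hemant is living and takes 2/27.
Manoj is living and takes 2/27.
Lakshmi is living and takes 2/9.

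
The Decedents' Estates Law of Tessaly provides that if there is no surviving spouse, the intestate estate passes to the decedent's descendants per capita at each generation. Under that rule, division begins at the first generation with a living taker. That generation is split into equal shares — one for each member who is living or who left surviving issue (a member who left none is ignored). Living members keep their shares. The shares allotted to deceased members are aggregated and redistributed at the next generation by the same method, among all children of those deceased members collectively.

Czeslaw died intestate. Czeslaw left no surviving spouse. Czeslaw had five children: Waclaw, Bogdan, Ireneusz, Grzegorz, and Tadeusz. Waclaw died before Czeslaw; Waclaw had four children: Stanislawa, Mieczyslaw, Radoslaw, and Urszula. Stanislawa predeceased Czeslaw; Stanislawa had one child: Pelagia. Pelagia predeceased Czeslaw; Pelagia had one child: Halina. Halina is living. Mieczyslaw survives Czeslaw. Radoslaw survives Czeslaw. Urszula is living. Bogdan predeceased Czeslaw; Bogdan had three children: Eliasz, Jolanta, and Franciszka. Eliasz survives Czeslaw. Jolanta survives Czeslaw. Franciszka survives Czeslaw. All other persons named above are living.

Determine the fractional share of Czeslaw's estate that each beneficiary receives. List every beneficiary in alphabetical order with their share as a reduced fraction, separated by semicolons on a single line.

Eliasz 2/35; Franciszka 2/35; Grzegorz 1/5; Halina 2/35; Ireneusz 1/5; Jolanta 2/35; Mieczyslaw 2/35; Radoslaw 2/35; Tadeusz 1/5; Urszula 2/35

There is no surviving spouse, so the entire estate passes to Czeslaw's descendants per capita at each generation.
At generation 1 (Waclaw, Bogdan, Ireneusz, Grzegorz, Tadeusz) there are 5 shares of (1)/5 = 1/5 each.
Living: Ireneusz, Grzegorz, and Tadeusz — each takes 1/5.
Deceased: Waclaw and Bogdan. Their combined 2/5 is pooled and carried to generation 2.
At generation 2 (Stanislawa, Mieczyslaw, Radoslaw, Urszula, Eliasz, Jolanta, Franciszka) there are 7 shares of (2/5)/7 = 2/35 each.
Living: Mieczyslaw, Radoslaw, Urszula, Eliasz, Jolanta, and Franciszka — each takes 2/35.
Deceased: Stanislawa. That 2/35 share is carried to generation 3.
At generation 3 (Pelagia) there are 1 shares of (2/35)/1 = 2/35 each.
Deceased: Pelagia. That 2/35 share is carried to generation 4.
At generation 4 (Halina) there are 1 shares of (2/35)/1 = 2/35 each.
Living: Halina — each takes 2/35.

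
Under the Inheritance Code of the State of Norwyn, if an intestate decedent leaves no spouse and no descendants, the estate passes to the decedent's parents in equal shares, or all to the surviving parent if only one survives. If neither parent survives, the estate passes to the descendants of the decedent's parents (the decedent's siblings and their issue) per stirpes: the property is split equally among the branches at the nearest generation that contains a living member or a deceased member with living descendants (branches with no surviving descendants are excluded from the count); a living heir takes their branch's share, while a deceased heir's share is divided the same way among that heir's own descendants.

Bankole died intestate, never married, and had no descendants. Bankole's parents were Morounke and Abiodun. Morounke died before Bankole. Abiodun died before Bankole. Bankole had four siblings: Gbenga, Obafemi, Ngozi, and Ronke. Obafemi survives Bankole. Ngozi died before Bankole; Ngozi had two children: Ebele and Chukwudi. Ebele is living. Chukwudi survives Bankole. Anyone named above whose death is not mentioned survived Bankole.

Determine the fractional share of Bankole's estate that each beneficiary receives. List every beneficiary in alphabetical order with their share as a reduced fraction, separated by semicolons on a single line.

Chukwudi 1/8; Ebele 1/8; Gbenga 1/4; Obafemi 1/4; Ronke 1/4

Neither parent survives and there are no descendants, so the estate passes to Bankole's siblings and their issue per stirpes.
The estate is divided into 4 equal shares of 1/4 among Gbenga, Obafemi, Ngozi, Ronke.
Gbenga is living and takes 1/4.
Obafemi is living and takes 1/4.
Ngozi predeceased; the 1/4 allotted to Ngozi's branch passes to Ngozi's issue by representation.
The 1/4 is divided into 2 equal shares of 1/8 among Ebele, Chukwudi.
Ebele is living and takes 1/8.
Chukwudi is living and takes 1/8.
Ronke is living and takes 1/4.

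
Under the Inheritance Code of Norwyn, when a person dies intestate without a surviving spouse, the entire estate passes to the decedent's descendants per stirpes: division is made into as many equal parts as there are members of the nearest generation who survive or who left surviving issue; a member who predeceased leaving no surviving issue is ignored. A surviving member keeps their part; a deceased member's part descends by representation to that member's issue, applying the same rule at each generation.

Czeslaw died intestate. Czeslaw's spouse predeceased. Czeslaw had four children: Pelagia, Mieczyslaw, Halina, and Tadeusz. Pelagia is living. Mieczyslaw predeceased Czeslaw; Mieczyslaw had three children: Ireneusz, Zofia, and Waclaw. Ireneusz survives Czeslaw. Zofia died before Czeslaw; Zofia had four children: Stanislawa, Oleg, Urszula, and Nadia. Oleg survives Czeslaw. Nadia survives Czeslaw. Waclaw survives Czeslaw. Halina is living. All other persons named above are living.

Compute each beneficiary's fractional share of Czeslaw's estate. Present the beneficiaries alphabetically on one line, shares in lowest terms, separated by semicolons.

Halina 1/4; Ireneusz 1/12; Nadia 1/48; Oleg 1/48; Pelagia 1/4; Stanislawa 1/48; Tadeusz 1/4; Urszula 1/48; Waclaw 1/12

There is no surviving spouse, so the entire estate passes to Czeslaw's descendants per stirpes.
The estate is divided into 4 equal shares of 1/4 among Pelagia, Mieczyslaw, Halina, Tadeusz.
Pelagia is living and takes 1/4.
Mieczyslaw predeceased; the 1/4 allotted to Mieczyslaw's branch passes to Mieczyslaw's issue by representation.
The 1/4 is divided into 3 equal shares of 1/12 among Ireneusz, Zofia, Waclaw.
Ireneusz is living and takes 1/12.
Zofia predeceased; the 1/12 allotted to Zofia's branch passes to Zofia's issue by representation.
The 1/12 is divided into 4 equal shares of 1/48 among Stanislawa, Oleg, Urszula, Nadia.
Stanislawa is living and takes 1/48.
Oleg is living and takes 1/48.
Urszula is living and takes 1/48.
Nadia is living and takes 1/48.
Waclaw is living and takes 1/12.
Halina is living and takes 1/4.
Tadeusz is living and takes 1/4.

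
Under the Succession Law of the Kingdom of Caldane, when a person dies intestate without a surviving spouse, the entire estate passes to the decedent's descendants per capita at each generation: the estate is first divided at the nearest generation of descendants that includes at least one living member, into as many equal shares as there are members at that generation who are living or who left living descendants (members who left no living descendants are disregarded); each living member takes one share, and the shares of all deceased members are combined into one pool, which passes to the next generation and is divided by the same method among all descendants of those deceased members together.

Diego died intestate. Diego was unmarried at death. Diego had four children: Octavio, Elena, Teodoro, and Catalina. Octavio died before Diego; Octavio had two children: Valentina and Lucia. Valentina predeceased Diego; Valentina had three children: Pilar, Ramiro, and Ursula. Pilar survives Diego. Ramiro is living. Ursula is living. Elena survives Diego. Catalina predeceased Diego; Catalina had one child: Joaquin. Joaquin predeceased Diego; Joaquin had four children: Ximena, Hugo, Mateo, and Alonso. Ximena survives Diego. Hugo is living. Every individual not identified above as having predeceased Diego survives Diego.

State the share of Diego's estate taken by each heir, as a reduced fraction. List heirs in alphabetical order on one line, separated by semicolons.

Alonso 1/21; Elena 1/4; Hugo 1/21; Lucia 1/6; Mateo 1/21; Pilar 1/21; Ramiro 1/21; Teodoro 1/4; Ursula 1/21; Ximena 1/21

There is no surviving spouse, so the entire estate passes to Diego's descendants per capita at each generation.
At generation 1 (Octavio, Elena, Teodoro, Catalina) there are 4 shares of (1)/4 = 1/4 each.
Living: Elena and Teodoro — each takes 1/4.
Deceased: Octavio and Catalina. Their combined 1/2 is pooled and carried to generation 2.
At generation 2 (Valentina, Lucia, Joaquin) there are 3 shares of (1/2)/3 = 1/6 each.
Living: Lucia — each takes 1/6.
Deceased: Valentina and Joaquin. Their combined 1/3 is pooled and carried to generation 3.
At generation 3 (Pilar, Ramiro, Ursula, Ximena, Hugo, Mateo, Alonso) there are 7 shares of (1/3)/7 = 1/21 each.
Living: Pilar, Ramiro, Ursula, Ximena, Hugo, Mateo, and Alonso — each takes 1/21.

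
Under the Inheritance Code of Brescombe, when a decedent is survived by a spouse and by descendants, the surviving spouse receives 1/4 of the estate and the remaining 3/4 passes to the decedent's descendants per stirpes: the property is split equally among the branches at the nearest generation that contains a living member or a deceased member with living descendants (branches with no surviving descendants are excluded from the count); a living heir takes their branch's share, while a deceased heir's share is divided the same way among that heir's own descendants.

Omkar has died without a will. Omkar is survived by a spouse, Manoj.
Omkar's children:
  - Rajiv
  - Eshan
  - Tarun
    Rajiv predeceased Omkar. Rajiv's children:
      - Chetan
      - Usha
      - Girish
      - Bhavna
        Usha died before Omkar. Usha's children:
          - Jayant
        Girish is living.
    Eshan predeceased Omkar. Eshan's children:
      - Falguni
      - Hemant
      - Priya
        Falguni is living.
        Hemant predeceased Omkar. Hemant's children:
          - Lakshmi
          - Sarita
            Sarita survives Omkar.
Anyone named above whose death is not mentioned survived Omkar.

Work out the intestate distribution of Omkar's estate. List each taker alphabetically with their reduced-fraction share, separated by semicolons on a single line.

Bhavna 1/16; Chetan 1/16; Falguni 1/12; Girish 1/16; Jayant 1/16; Lakshmi 1/24; Manoj 1/4; Priya 1/12; Sarita 1/24; Tarun 1/4

Manoj, as surviving spouse, takes 1/4.
The remaining 3/4 passes to Omkar's descendants per stirpes.
The 3/4 is divided into 3 equal shares of 1/4 among Rajiv, Eshan, Tarun.
Rajiv predeceased; the 1/4 allotted to Rajiv's branch passes to Rajiv's issue by representation.
The 1/4 is divided into 4 equal shares of 1/16 among Chetan, Usha, Girish, Bhavna.
Chetan is living and takes 1/16.
Usha predeceased; the 1/16 allotted to Usha's branch passes to Usha's issue by representation.
Jayant is the sole taker at this level and receives the full 1/16.
Girish is living and takes 1/16.
Bhavna is living and takes 1/16.
Eshan predeceased; the 1/4 allotted to Eshan's branch passes to Eshan's issue by representation.
The 1/4 is divided into 3 equal shares of 1/12 among Falguni, Hemant, Priya.
Falguni is living and takes 1/12.
Hemant predeceased; the 1/12 allotted to Hemant's branch passes to Hemant's issue by representation.
The 1/12 is divided into 2 equal shares of 1/24 among Lakshmi, Sarita.
Lakshmi is living and takes 1/24.
Sarita is living and takes 1/24.
Priya is living and takes 1/12.
Tarun is living and takes 1/4.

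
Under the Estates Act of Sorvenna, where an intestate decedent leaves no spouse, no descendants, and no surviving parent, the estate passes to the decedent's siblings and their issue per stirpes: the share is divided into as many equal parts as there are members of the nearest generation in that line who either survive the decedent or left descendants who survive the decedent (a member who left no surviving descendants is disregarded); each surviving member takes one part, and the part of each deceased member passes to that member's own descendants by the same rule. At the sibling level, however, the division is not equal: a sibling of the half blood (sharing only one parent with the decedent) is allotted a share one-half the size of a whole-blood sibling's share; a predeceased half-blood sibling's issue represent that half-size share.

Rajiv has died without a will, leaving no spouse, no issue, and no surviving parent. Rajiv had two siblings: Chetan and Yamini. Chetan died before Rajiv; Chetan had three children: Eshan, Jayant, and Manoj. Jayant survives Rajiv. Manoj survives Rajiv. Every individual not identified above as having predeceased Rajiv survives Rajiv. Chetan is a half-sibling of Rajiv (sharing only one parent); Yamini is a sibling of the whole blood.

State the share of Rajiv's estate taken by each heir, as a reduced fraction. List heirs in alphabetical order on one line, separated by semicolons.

Eshan 1/9; Jayant 1/9; Manoj 1/9; Yamini 2/3

No spouse, descendants, or parent survives, so the estate passes to Rajiv's siblings per stirpes.
Half-blood siblings count for one-half the weight of whole-blood siblings at the initial division.
Dividing 1 in proportion to weights (total weight 3/2): Chetan (weight 1/2) → 1/3; Yamini (weight 1) → 2/3.
Chetan predeceased; the 1/3 allotted to Chetan's branch passes to Chetan's issue by representation.
The 1/3 is divided into 3 equal shares of 1/9 among Eshan, Jayant, Manoj.
Eshan is living and takes 1/9.
Jayant is living and takes 1/9.
Manoj is living and takes 1/9.
Yamini is living and takes 2/3.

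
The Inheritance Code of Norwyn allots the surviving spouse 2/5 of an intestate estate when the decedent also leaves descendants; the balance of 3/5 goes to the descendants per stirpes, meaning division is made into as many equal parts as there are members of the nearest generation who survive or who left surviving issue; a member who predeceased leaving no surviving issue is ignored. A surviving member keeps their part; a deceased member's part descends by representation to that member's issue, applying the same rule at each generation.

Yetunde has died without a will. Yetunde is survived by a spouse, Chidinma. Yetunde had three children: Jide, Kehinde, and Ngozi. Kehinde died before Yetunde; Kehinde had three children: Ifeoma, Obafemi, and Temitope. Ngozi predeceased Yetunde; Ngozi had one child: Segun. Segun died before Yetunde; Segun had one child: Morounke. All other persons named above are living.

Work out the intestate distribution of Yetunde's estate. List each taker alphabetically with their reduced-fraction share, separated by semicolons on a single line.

Chidinma 2/5; Ifeoma 1/15; Jide 1/5; Morounke 1/5; Obafemi 1/15; Temitope 1/15

Chidinma, as surviving spouse, takes 2/5.
The remaining 3/5 passes to Yetunde's descendants per stirpes.
The 3/5 is divided into 3 equal shares of 1/5 among Jide, Kehinde, Ngozi.
Jide is living and takes 1/5.
Kehinde predeceased; the 1/5 allotted to Kehinde's branch passes to Kehinde's issue by representation.
The 1/5 is divided into 3 equal shares of 1/15 among Ifeoma, Obafemi, Temitope.
Ifeoma is living and takes 1/15.
Obafemi is living and takes 1/15.
Temitope is living and takes 1/15.
Ngozi predeceased; the 1/5 allotted to Ngozi's branch passes to Ngozi's issue by representation.
Segun's line is the sole branch at this level, so the full 1/5 passes to Segun's issue by representation.
Morounke is the sole taker at this level and receives the full 1/5.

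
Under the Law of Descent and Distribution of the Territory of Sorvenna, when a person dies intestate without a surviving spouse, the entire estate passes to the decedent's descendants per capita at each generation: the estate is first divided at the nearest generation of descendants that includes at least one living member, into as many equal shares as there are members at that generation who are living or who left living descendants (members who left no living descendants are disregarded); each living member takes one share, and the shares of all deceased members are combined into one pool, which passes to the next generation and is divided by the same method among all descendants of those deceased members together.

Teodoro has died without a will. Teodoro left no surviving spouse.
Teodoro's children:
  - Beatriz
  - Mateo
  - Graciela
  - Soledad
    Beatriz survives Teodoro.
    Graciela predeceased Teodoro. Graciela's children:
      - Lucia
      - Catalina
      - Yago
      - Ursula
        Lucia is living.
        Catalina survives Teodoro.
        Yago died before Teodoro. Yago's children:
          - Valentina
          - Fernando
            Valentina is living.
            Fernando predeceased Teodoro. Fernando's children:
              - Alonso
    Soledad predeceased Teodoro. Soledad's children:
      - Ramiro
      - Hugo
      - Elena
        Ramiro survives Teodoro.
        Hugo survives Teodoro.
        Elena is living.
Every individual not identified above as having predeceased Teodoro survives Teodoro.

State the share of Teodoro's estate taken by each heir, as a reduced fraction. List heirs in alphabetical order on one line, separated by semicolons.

There is no surviving spouse, so the entire estate passes to Teodoro's descendants per capita at each generation.
At generation 1 (Beatriz, Mateo, Graciela, Soledad) there are 4 shares of (1)/4 = 1/4 each.
Living: Beatriz and Mateo — each takes 1/4.
Deceased: Graciela and Soledad. Their combined 1/2 is pooled and carried to generation 2.
At generation 2 (Lucia, Catalina, Yago, Ursula, Ramiro, Hugo, Elena) there are 7 shares of (1/2)/7 = 1/14 each.
Living: Lucia, Catalina, Ursula, Ramiro, Hugo, and Elena — each takes 1/14.
Deceased: Yago. That 1/14 share is carried to generation 3.
At generation 3 (Valentina, Fernando) there are 2 shares of (1/14)/2 = 1/28 each.
Living: Valentina — each takes 1/28.
Deceased: Fernando. That 1/28 share is carried to generation 4.
At generation 4 (Alonso) there are 1 shares of (1/28)/1 = 1/28 each.
Living: Alonso — each takes 1/28.

Alonso 1/28; Beatriz 1/4; Catalina 1/14; Elena 1/14; Hugo 1/14; Lucia 1/14; Mateo 1/4; Ramiro 1/14; Ursula 1/14; Valentina 1/28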